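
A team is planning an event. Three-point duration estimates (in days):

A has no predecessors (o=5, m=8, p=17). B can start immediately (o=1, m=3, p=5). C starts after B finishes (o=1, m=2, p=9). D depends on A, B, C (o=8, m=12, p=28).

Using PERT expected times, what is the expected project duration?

23 days

te_A = (5 + 4·8 + 17)/6 = 54/6 = 9
te_B = (1 + 4·3 + 5)/6 = 18/6 = 3
te_C = (1 + 4·2 + 9)/6 = 18/6 = 3
te_D = (8 + 4·12 + 28)/6 = 84/6 = 14

Forward pass:
ES_A = 0; EF_A = 9
ES_B = 0; EF_B = 3
ES_C = 3; EF_C = 3+3 = 6
ES_D = max(EF_A=9, EF_B=3, EF_C=6) = 9; EF_D = 9+14 = 23
Expected project duration μ = 23 days. Critical path: A → D.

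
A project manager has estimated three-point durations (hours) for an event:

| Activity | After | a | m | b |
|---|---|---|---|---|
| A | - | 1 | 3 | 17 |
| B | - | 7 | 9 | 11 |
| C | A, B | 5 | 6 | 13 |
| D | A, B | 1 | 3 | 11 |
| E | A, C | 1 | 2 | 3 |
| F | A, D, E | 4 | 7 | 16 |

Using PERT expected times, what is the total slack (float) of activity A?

4 hours

te_A = (1 + 4·3 + 17)/6 = 30/6 = 5
te_B = (7 + 4·9 + 11)/6 = 54/6 = 9
te_C = (5 + 4·6 + 13)/6 = 42/6 = 7
te_D = (1 + 4·3 + 11)/6 = 24/6 = 4
te_E = (1 + 4·2 + 3)/6 = 12/6 = 2
te_F = (4 + 4·7 + 16)/6 = 48/6 = 8

Forward pass:
ES_A = 0; EF_A = 5
ES_B = 0; EF_B = 9
ES_C = max(EF_A=5, EF_B=9) = 9; EF_C = 9+7 = 16
ES_D = max(EF_A=5, EF_B=9) = 9; EF_D = 9+4 = 13
ES_E = max(EF_A=5, EF_C=16) = 16; EF_E = 16+2 = 18
ES_F = max(EF_A=5, EF_D=13, EF_E=18) = 18; EF_F = 18+8 = 26
Expected project duration μ = 26 hours. Critical path: B → C → E → F.

Backward pass:
LF_F = 26; LS_F = 26−8 = 18
LF_E = LS_F = 18; LS_E = 18−2 = 16
LF_D = LS_F = 18; LS_D = 18−4 = 14
LF_C = LS_E = 16; LS_C = 16−7 = 9
LF_B = min(LS_C=9, LS_D=14) = 9; LS_B = 9−9 = 0
LF_A = min(LS_C=9, LS_D=14, LS_E=16, LS_F=18) = 9; LS_A = 9−5 = 4
Slack_A = LS_A − ES_A = 4 − 0 = 4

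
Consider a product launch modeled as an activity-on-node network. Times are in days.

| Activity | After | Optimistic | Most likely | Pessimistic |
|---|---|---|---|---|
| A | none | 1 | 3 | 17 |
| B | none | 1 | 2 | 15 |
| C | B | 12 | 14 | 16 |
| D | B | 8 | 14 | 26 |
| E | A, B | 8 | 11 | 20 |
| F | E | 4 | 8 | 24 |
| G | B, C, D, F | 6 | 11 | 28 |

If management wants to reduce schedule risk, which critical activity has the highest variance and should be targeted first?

G

te_A = (1 + 4·3 + 17)/6 = 30/6 = 5; σ²_A = ((17−1)/6)² = 7.111
te_B = (1 + 4·2 + 15)/6 = 24/6 = 4; σ²_B = ((15−1)/6)² = 5.444
te_C = (12 + 4·14 + 16)/6 = 84/6 = 14; σ²_C = ((16−12)/6)² = 0.444
te_D = (8 + 4·14 + 26)/6 = 90/6 = 15; σ²_D = ((26−8)/6)² = 9.000
te_E = (8 + 4·11 + 20)/6 = 72/6 = 12; σ²_E = ((20−8)/6)² = 4.000
te_F = (4 + 4·8 + 24)/6 = 60/6 = 10; σ²_F = ((24−4)/6)² = 11.111
te_G = (6 + 4·11 + 28)/6 = 78/6 = 13; σ²_G = ((28−6)/6)² = 13.444

Forward pass:
ES_A = 0; EF_A = 5
ES_B = 0; EF_B = 4
ES_C = 4; EF_C = 4+14 = 18
ES_D = 4; EF_D = 4+15 = 19
ES_E = max(EF_A=5, EF_B=4) = 5; EF_E = 5+12 = 17
ES_F = 17; EF_F = 17+10 = 27
ES_G = max(EF_B=4, EF_C=18, EF_D=19, EF_F=27) = 27; EF_G = 27+13 = 40
Expected project duration μ = 40 days. Critical path: A → E → F → G.

Variances on critical path: σ²_A=7.111, σ²_E=4.000, σ²_F=11.111, σ²_G=13.444.
Largest is σ²_G = 13.444.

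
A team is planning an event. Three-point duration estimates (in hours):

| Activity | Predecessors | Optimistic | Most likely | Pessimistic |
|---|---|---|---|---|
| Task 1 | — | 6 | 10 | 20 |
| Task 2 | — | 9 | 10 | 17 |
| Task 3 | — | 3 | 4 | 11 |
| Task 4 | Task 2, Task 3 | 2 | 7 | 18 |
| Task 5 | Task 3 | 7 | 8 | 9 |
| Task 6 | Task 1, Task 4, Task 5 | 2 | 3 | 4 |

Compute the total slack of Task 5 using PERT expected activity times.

te_Task 1 = (6 + 4·10 + 20)/6 = 66/6 = 11
te_Task 2 = (9 + 4·10 + 17)/6 = 66/6 = 11
te_Task 3 = (3 + 4·4 + 11)/6 = 30/6 = 5
te_Task 4 = (2 + 4·7 + 18)/6 = 48/6 = 8
te_Task 5 = (7 + 4·8 + 9)/6 = 48/6 = 8
te_Task 6 = (2 + 4·3 + 4)/6 = 18/6 = 3

Forward pass:
ES_Task 1 = 0; EF_Task 1 = 11
ES_Task 2 = 0; EF_Task 2 = 11
ES_Task 3 = 0; EF_Task 3 = 5
ES_Task 4 = max(EF_Task 2=11, EF_Task 3=5) = 11; EF_Task 4 = 11+8 = 19
ES_Task 5 = 5; EF_Task 5 = 5+8 = 13
ES_Task 6 = max(EF_Task 1=11, EF_Task 4=19, EF_Task 5=13) = 19; EF_Task 6 = 19+3 = 22
Expected project duration μ = 22 hours. Critical path: Task 2 → Task 4 → Task 6.

Backward pass:
LF_Task 6 = 22; LS_Task 6 = 22−3 = 19
LF_Task 5 = LS_Task 6 = 19; LS_Task 5 = 19−8 = 11
LF_Task 4 = LS_Task 6 = 19; LS_Task 4 = 19−8 = 11
LF_Task 3 = min(LS_Task 4=11, LS_Task 5=11) = 11; LS_Task 3 = 11−5 = 6
LF_Task 2 = LS_Task 4 = 11; LS_Task 2 = 11−11 = 0
LF_Task 1 = LS_Task 6 = 19; LS_Task 1 = 19−11 = 8
Slack_Task 5 = LS_Task 5 − ES_Task 5 = 11 − 5 = 6

6 hours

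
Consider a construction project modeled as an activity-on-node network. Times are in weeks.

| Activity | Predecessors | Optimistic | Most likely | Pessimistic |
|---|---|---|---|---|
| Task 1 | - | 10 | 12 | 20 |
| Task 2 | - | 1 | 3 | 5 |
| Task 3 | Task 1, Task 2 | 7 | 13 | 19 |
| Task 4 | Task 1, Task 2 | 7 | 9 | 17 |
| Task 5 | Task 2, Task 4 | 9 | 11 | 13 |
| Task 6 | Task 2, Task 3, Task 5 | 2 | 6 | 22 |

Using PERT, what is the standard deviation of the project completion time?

te_Task 1 = (10 + 4·12 + 20)/6 = 78/6 = 13; σ²_Task 1 = ((20−10)/6)² = 2.778
te_Task 2 = (1 + 4·3 + 5)/6 = 18/6 = 3; σ²_Task 2 = ((5−1)/6)² = 0.444
te_Task 3 = (7 + 4·13 + 19)/6 = 78/6 = 13; σ²_Task 3 = ((19−7)/6)² = 4.000
te_Task 4 = (7 + 4·9 + 17)/6 = 60/6 = 10; σ²_Task 4 = ((17−7)/6)² = 2.778
te_Task 5 = (9 + 4·11 + 13)/6 = 66/6 = 11; σ²_Task 5 = ((13−9)/6)² = 0.444
te_Task 6 = (2 + 4·6 + 22)/6 = 48/6 = 8; σ²_Task 6 = ((22−2)/6)² = 11.111

Forward pass:
ES_Task 1 = 0; EF_Task 1 = 13
ES_Task 2 = 0; EF_Task 2 = 3
ES_Task 3 = max(EF_Task 1=13, EF_Task 2=3) = 13; EF_Task 3 = 13+13 = 26
ES_Task 4 = max(EF_Task 1=13, EF_Task 2=3) = 13; EF_Task 4 = 13+10 = 23
ES_Task 5 = max(EF_Task 2=3, EF_Task 4=23) = 23; EF_Task 5 = 23+11 = 34
ES_Task 6 = max(EF_Task 2=3, EF_Task 3=26, EF_Task 5=34) = 34; EF_Task 6 = 34+8 = 42
Expected project duration μ = 42 weeks. Critical path: Task 1 → Task 4 → Task 5 → Task 6.

Variance along critical path = 2.778 + 2.778 + 0.444 + 11.111 = 17.111
σ = √17.111 = 4.137 weeks

4.14 weeks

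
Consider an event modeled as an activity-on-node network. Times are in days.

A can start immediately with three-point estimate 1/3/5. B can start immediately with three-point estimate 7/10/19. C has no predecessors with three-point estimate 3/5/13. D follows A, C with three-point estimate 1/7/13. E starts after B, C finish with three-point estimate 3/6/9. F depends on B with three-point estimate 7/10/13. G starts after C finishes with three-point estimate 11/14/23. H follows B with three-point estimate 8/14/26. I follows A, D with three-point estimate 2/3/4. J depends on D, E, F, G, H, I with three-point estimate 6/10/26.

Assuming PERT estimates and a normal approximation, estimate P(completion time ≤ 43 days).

0.846

te_A = (1 + 4·3 + 5)/6 = 18/6 = 3; σ²_A = ((5−1)/6)² = 0.444
te_B = (7 + 4·10 + 19)/6 = 66/6 = 11; σ²_B = ((19−7)/6)² = 4.000
te_C = (3 + 4·5 + 13)/6 = 36/6 = 6; σ²_C = ((13−3)/6)² = 2.778
te_D = (1 + 4·7 + 13)/6 = 42/6 = 7; σ²_D = ((13−1)/6)² = 4.000
te_E = (3 + 4·6 + 9)/6 = 36/6 = 6; σ²_E = ((9−3)/6)² = 1.000
te_F = (7 + 4·10 + 13)/6 = 60/6 = 10; σ²_F = ((13−7)/6)² = 1.000
te_G = (11 + 4·14 + 23)/6 = 90/6 = 15; σ²_G = ((23−11)/6)² = 4.000
te_H = (8 + 4·14 + 26)/6 = 90/6 = 15; σ²_H = ((26−8)/6)² = 9.000
te_I = (2 + 4·3 + 4)/6 = 18/6 = 3; σ²_I = ((4−2)/6)² = 0.111
te_J = (6 + 4·10 + 26)/6 = 72/6 = 12; σ²_J = ((26−6)/6)² = 11.111

Forward pass:
ES_A = 0; EF_A = 3
ES_B = 0; EF_B = 11
ES_C = 0; EF_C = 6
ES_D = max(EF_A=3, EF_C=6) = 6; EF_D = 6+7 = 13
ES_E = max(EF_B=11, EF_C=6) = 11; EF_E = 11+6 = 17
ES_F = 11; EF_F = 11+10 = 21
ES_G = 6; EF_G = 6+15 = 21
ES_H = 11; EF_H = 11+15 = 26
ES_I = max(EF_A=3, EF_D=13) = 13; EF_I = 13+3 = 16
ES_J = max(EF_D=13, EF_E=17, EF_F=21, EF_G=21, EF_H=26, EF_I=16) = 26; EF_J = 26+12 = 38
Expected project duration μ = 38 days. Critical path: B → H → J.

Variance along critical path = 4.000 + 9.000 + 11.111 = 24.111; σ = √24.111 = 4.910 days.
Z = (43 − 38) / 4.910 = 1.018
P(T ≤ 43) = Φ(1.018) ≈ 0.846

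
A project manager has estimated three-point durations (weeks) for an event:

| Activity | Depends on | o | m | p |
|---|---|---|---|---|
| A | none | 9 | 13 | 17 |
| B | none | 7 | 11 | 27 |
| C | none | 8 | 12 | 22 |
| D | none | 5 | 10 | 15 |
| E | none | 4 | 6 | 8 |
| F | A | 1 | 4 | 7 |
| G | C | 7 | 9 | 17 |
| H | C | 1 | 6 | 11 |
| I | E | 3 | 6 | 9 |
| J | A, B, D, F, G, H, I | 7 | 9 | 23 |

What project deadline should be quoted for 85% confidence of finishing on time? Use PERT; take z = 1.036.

38.1 weeks

te_A = (9 + 4·13 + 17)/6 = 78/6 = 13; σ²_A = ((17−9)/6)² = 1.778
te_B = (7 + 4·11 + 27)/6 = 78/6 = 13; σ²_B = ((27−7)/6)² = 11.111
te_C = (8 + 4·12 + 22)/6 = 78/6 = 13; σ²_C = ((22−8)/6)² = 5.444
te_D = (5 + 4·10 + 15)/6 = 60/6 = 10; σ²_D = ((15−5)/6)² = 2.778
te_E = (4 + 4·6 + 8)/6 = 36/6 = 6; σ²_E = ((8−4)/6)² = 0.444
te_F = (1 + 4·4 + 7)/6 = 24/6 = 4; σ²_F = ((7−1)/6)² = 1.000
te_G = (7 + 4·9 + 17)/6 = 60/6 = 10; σ²_G = ((17−7)/6)² = 2.778
te_H = (1 + 4·6 + 11)/6 = 36/6 = 6; σ²_H = ((11−1)/6)² = 2.778
te_I = (3 + 4·6 + 9)/6 = 36/6 = 6; σ²_I = ((9−3)/6)² = 1.000
te_J = (7 + 4·9 + 23)/6 = 66/6 = 11; σ²_J = ((23−7)/6)² = 7.111

Forward pass:
ES_A = 0; EF_A = 13
ES_B = 0; EF_B = 13
ES_C = 0; EF_C = 13
ES_D = 0; EF_D = 10
ES_E = 0; EF_E = 6
ES_F = 13; EF_F = 13+4 = 17
ES_G = 13; EF_G = 13+10 = 23
ES_H = 13; EF_H = 13+6 = 19
ES_I = 6; EF_I = 6+6 = 12
ES_J = max(EF_A=13, EF_B=13, EF_D=10, EF_F=17, EF_G=23, EF_H=19, EF_I=12) = 23; EF_J = 23+11 = 34
Expected project duration μ = 34 weeks. Critical path: C → G → J.

Variance along critical path = 5.444 + 2.778 + 7.111 = 15.333; σ = 3.916 weeks.
D = μ + z·σ = 34 + 1.036·3.916 = 38.1 weeks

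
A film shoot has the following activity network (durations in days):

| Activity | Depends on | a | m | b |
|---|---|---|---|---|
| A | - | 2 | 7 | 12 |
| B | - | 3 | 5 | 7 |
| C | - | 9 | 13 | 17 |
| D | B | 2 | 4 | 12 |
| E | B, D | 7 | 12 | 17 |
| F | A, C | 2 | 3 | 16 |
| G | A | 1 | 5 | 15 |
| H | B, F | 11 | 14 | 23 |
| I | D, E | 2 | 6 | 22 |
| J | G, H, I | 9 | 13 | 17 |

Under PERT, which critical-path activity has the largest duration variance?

F

te_A = (2 + 4·7 + 12)/6 = 42/6 = 7; σ²_A = ((12−2)/6)² = 2.778
te_B = (3 + 4·5 + 7)/6 = 30/6 = 5; σ²_B = ((7−3)/6)² = 0.444
te_C = (9 + 4·13 + 17)/6 = 78/6 = 13; σ²_C = ((17−9)/6)² = 1.778
te_D = (2 + 4·4 + 12)/6 = 30/6 = 5; σ²_D = ((12−2)/6)² = 2.778
te_E = (7 + 4·12 + 17)/6 = 72/6 = 12; σ²_E = ((17−7)/6)² = 2.778
te_F = (2 + 4·3 + 16)/6 = 30/6 = 5; σ²_F = ((16−2)/6)² = 5.444
te_G = (1 + 4·5 + 15)/6 = 36/6 = 6; σ²_G = ((15−1)/6)² = 5.444
te_H = (11 + 4·14 + 23)/6 = 90/6 = 15; σ²_H = ((23−11)/6)² = 4.000
te_I = (2 + 4·6 + 22)/6 = 48/6 = 8; σ²_I = ((22−2)/6)² = 11.111
te_J = (9 + 4·13 + 17)/6 = 78/6 = 13; σ²_J = ((17−9)/6)² = 1.778

Forward pass:
ES_A = 0; EF_A = 7
ES_B = 0; EF_B = 5
ES_C = 0; EF_C = 13
ES_D = 5; EF_D = 5+5 = 10
ES_E = max(EF_B=5, EF_D=10) = 10; EF_E = 10+12 = 22
ES_F = max(EF_A=7, EF_C=13) = 13; EF_F = 13+5 = 18
ES_G = 7; EF_G = 7+6 = 13
ES_H = max(EF_B=5, EF_F=18) = 18; EF_H = 18+15 = 33
ES_I = max(EF_D=10, EF_E=22) = 22; EF_I = 22+8 = 30
ES_J = max(EF_G=13, EF_H=33, EF_I=30) = 33; EF_J = 33+13 = 46
Expected project duration μ = 46 days. Critical path: C → F → H → J.

Variances on critical path: σ²_C=1.778, σ²_F=5.444, σ²_H=4.000, σ²_J=1.778.
Largest is σ²_F = 5.444.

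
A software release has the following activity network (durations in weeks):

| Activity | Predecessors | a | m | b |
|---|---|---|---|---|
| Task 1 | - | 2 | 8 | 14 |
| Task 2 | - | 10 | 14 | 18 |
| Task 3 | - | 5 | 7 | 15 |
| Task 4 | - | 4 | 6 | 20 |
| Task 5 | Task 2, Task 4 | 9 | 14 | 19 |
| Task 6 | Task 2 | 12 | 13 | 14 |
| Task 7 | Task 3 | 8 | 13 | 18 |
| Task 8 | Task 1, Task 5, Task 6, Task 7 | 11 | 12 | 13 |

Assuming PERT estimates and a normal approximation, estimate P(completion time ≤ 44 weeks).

te_Task 1 = (2 + 4·8 + 14)/6 = 48/6 = 8; σ²_Task 1 = ((14−2)/6)² = 4.000
te_Task 2 = (10 + 4·14 + 18)/6 = 84/6 = 14; σ²_Task 2 = ((18−10)/6)² = 1.778
te_Task 3 = (5 + 4·7 + 15)/6 = 48/6 = 8; σ²_Task 3 = ((15−5)/6)² = 2.778
te_Task 4 = (4 + 4·6 + 20)/6 = 48/6 = 8; σ²_Task 4 = ((20−4)/6)² = 7.111
te_Task 5 = (9 + 4·14 + 19)/6 = 84/6 = 14; σ²_Task 5 = ((19−9)/6)² = 2.778
te_Task 6 = (12 + 4·13 + 14)/6 = 78/6 = 13; σ²_Task 6 = ((14−12)/6)² = 0.111
te_Task 7 = (8 + 4·13 + 18)/6 = 78/6 = 13; σ²_Task 7 = ((18−8)/6)² = 2.778
te_Task 8 = (11 + 4·12 + 13)/6 = 72/6 = 12; σ²_Task 8 = ((13−11)/6)² = 0.111

Forward pass:
ES_Task 1 = 0; EF_Task 1 = 8
ES_Task 2 = 0; EF_Task 2 = 14
ES_Task 3 = 0; EF_Task 3 = 8
ES_Task 4 = 0; EF_Task 4 = 8
ES_Task 5 = max(EF_Task 2=14, EF_Task 4=8) = 14; EF_Task 5 = 14+14 = 28
ES_Task 6 = 14; EF_Task 6 = 14+13 = 27
ES_Task 7 = 8; EF_Task 7 = 8+13 = 21
ES_Task 8 = max(EF_Task 1=8, EF_Task 5=28, EF_Task 6=27, EF_Task 7=21) = 28; EF_Task 8 = 28+12 = 40
Expected project duration μ = 40 weeks. Critical path: Task 2 → Task 5 → Task 8.

Variance along critical path = 1.778 + 2.778 + 0.111 = 4.667; σ = √4.667 = 2.160 weeks.
Z = (44 − 40) / 2.160 = 1.852
P(T ≤ 44) = Φ(1.852) ≈ 0.968

0.968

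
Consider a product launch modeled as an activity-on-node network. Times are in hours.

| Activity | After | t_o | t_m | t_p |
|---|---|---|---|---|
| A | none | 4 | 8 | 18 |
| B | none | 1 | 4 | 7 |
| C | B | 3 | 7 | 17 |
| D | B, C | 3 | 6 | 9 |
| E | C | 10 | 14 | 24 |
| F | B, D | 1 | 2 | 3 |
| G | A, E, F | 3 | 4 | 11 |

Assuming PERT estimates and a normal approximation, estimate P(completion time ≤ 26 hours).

te_A = (4 + 4·8 + 18)/6 = 54/6 = 9; σ²_A = ((18−4)/6)² = 5.444
te_B = (1 + 4·4 + 7)/6 = 24/6 = 4; σ²_B = ((7−1)/6)² = 1.000
te_C = (3 + 4·7 + 17)/6 = 48/6 = 8; σ²_C = ((17−3)/6)² = 5.444
te_D = (3 + 4·6 + 9)/6 = 36/6 = 6; σ²_D = ((9−3)/6)² = 1.000
te_E = (10 + 4·14 + 24)/6 = 90/6 = 15; σ²_E = ((24−10)/6)² = 5.444
te_F = (1 + 4·2 + 3)/6 = 12/6 = 2; σ²_F = ((3−1)/6)² = 0.111
te_G = (3 + 4·4 + 11)/6 = 30/6 = 5; σ²_G = ((11−3)/6)² = 1.778

Forward pass:
ES_A = 0; EF_A = 9
ES_B = 0; EF_B = 4
ES_C = 4; EF_C = 4+8 = 12
ES_D = max(EF_B=4, EF_C=12) = 12; EF_D = 12+6 = 18
ES_E = 12; EF_E = 12+15 = 27
ES_F = max(EF_B=4, EF_D=18) = 18; EF_F = 18+2 = 20
ES_G = max(EF_A=9, EF_E=27, EF_F=20) = 27; EF_G = 27+5 = 32
Expected project duration μ = 32 hours. Critical path: B → C → E → G.

Variance along critical path = 1.000 + 5.444 + 5.444 + 1.778 = 13.667; σ = √13.667 = 3.697 hours.
Z = (26 − 32) / 3.697 = -1.623
P(T ≤ 26) = Φ(-1.623) ≈ 0.052

0.052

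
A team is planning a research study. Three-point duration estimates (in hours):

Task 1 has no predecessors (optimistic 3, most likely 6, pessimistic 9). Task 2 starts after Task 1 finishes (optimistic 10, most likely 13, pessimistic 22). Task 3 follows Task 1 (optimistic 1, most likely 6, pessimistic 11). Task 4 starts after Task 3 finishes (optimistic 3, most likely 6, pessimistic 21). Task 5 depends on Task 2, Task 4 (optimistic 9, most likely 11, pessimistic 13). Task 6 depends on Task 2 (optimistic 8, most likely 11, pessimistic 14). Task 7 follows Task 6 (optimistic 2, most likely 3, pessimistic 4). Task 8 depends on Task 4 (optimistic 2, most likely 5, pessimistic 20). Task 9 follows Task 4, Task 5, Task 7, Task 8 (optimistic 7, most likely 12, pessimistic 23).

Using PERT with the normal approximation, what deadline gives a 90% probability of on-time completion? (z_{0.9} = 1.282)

51.7 hours

te_Task 1 = (3 + 4·6 + 9)/6 = 36/6 = 6; σ²_Task 1 = ((9−3)/6)² = 1.000
te_Task 2 = (10 + 4·13 + 22)/6 = 84/6 = 14; σ²_Task 2 = ((22−10)/6)² = 4.000
te_Task 3 = (1 + 4·6 + 11)/6 = 36/6 = 6; σ²_Task 3 = ((11−1)/6)² = 2.778
te_Task 4 = (3 + 4·6 + 21)/6 = 48/6 = 8; σ²_Task 4 = ((21−3)/6)² = 9.000
te_Task 5 = (9 + 4·11 + 13)/6 = 66/6 = 11; σ²_Task 5 = ((13−9)/6)² = 0.444
te_Task 6 = (8 + 4·11 + 14)/6 = 66/6 = 11; σ²_Task 6 = ((14−8)/6)² = 1.000
te_Task 7 = (2 + 4·3 + 4)/6 = 18/6 = 3; σ²_Task 7 = ((4−2)/6)² = 0.111
te_Task 8 = (2 + 4·5 + 20)/6 = 42/6 = 7; σ²_Task 8 = ((20−2)/6)² = 9.000
te_Task 9 = (7 + 4·12 + 23)/6 = 78/6 = 13; σ²_Task 9 = ((23−7)/6)² = 7.111

Forward pass:
ES_Task 1 = 0; EF_Task 1 = 6
ES_Task 2 = 6; EF_Task 2 = 6+14 = 20
ES_Task 3 = 6; EF_Task 3 = 6+6 = 12
ES_Task 4 = 12; EF_Task 4 = 12+8 = 20
ES_Task 5 = max(EF_Task 2=20, EF_Task 4=20) = 20; EF_Task 5 = 20+11 = 31
ES_Task 6 = 20; EF_Task 6 = 20+11 = 31
ES_Task 7 = 31; EF_Task 7 = 31+3 = 34
ES_Task 8 = 20; EF_Task 8 = 20+7 = 27
ES_Task 9 = max(EF_Task 4=20, EF_Task 5=31, EF_Task 7=34, EF_Task 8=27) = 34; EF_Task 9 = 34+13 = 47
Expected project duration μ = 47 hours. Critical path: Task 1 → Task 2 → Task 6 → Task 7 → Task 9.

Variance along critical path = 1.000 + 4.000 + 1.000 + 0.111 + 7.111 = 13.222; σ = 3.636 hours.
D = μ + z·σ = 47 + 1.282·3.636 = 51.7 hours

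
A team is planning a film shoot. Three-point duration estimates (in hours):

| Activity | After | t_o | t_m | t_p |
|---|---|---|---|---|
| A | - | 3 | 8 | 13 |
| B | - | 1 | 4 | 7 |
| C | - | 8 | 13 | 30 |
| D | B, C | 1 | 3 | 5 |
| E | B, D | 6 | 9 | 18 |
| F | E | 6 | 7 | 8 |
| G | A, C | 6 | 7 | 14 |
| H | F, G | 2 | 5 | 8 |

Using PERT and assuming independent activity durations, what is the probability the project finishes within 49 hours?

te_A = (3 + 4·8 + 13)/6 = 48/6 = 8; σ²_A = ((13−3)/6)² = 2.778
te_B = (1 + 4·4 + 7)/6 = 24/6 = 4; σ²_B = ((7−1)/6)² = 1.000
te_C = (8 + 4·13 + 30)/6 = 90/6 = 15; σ²_C = ((30−8)/6)² = 13.444
te_D = (1 + 4·3 + 5)/6 = 18/6 = 3; σ²_D = ((5−1)/6)² = 0.444
te_E = (6 + 4·9 + 18)/6 = 60/6 = 10; σ²_E = ((18−6)/6)² = 4.000
te_F = (6 + 4·7 + 8)/6 = 42/6 = 7; σ²_F = ((8−6)/6)² = 0.111
te_G = (6 + 4·7 + 14)/6 = 48/6 = 8; σ²_G = ((14−6)/6)² = 1.778
te_H = (2 + 4·5 + 8)/6 = 30/6 = 5; σ²_H = ((8−2)/6)² = 1.000

Forward pass:
ES_A = 0; EF_A = 8
ES_B = 0; EF_B = 4
ES_C = 0; EF_C = 15
ES_D = max(EF_B=4, EF_C=15) = 15; EF_D = 15+3 = 18
ES_E = max(EF_B=4, EF_D=18) = 18; EF_E = 18+10 = 28
ES_F = 28; EF_F = 28+7 = 35
ES_G = max(EF_A=8, EF_C=15) = 15; EF_G = 15+8 = 23
ES_H = max(EF_F=35, EF_G=23) = 35; EF_H = 35+5 = 40
Expected project duration μ = 40 hours. Critical path: C → D → E → F → H.

Variance along critical path = 13.444 + 0.444 + 4.000 + 0.111 + 1.000 = 19.000; σ = √19.000 = 4.359 hours.
Z = (49 − 40) / 4.359 = 2.065
P(T ≤ 49) = Φ(2.065) ≈ 0.981

0.981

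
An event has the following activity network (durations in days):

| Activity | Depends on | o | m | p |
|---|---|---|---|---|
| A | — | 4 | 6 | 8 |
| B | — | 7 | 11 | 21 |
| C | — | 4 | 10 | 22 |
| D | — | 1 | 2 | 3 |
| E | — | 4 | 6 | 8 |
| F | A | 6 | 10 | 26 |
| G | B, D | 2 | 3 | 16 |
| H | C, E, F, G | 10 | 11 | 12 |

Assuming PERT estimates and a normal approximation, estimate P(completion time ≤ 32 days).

te_A = (4 + 4·6 + 8)/6 = 36/6 = 6; σ²_A = ((8−4)/6)² = 0.444
te_B = (7 + 4·11 + 21)/6 = 72/6 = 12; σ²_B = ((21−7)/6)² = 5.444
te_C = (4 + 4·10 + 22)/6 = 66/6 = 11; σ²_C = ((22−4)/6)² = 9.000
te_D = (1 + 4·2 + 3)/6 = 12/6 = 2; σ²_D = ((3−1)/6)² = 0.111
te_E = (4 + 4·6 + 8)/6 = 36/6 = 6; σ²_E = ((8−4)/6)² = 0.444
te_F = (6 + 4·10 + 26)/6 = 72/6 = 12; σ²_F = ((26−6)/6)² = 11.111
te_G = (2 + 4·3 + 16)/6 = 30/6 = 5; σ²_G = ((16−2)/6)² = 5.444
te_H = (10 + 4·11 + 12)/6 = 66/6 = 11; σ²_H = ((12−10)/6)² = 0.111

Forward pass:
ES_A = 0; EF_A = 6
ES_B = 0; EF_B = 12
ES_C = 0; EF_C = 11
ES_D = 0; EF_D = 2
ES_E = 0; EF_E = 6
ES_F = 6; EF_F = 6+12 = 18
ES_G = max(EF_B=12, EF_D=2) = 12; EF_G = 12+5 = 17
ES_H = max(EF_C=11, EF_E=6, EF_F=18, EF_G=17) = 18; EF_H = 18+11 = 29
Expected project duration μ = 29 days. Critical path: A → F → H.

Variance along critical path = 0.444 + 11.111 + 0.111 = 11.667; σ = √11.667 = 3.416 days.
Z = (32 − 29) / 3.416 = 0.878
P(T ≤ 32) = Φ(0.878) ≈ 0.810

0.810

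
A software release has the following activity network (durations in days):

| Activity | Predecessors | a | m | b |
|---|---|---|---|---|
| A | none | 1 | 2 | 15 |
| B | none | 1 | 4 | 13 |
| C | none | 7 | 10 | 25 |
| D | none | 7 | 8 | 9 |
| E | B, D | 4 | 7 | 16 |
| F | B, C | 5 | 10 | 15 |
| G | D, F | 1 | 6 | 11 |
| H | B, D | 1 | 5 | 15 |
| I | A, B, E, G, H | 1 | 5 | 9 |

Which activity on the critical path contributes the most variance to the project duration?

C

te_A = (1 + 4·2 + 15)/6 = 24/6 = 4; σ²_A = ((15−1)/6)² = 5.444
te_B = (1 + 4·4 + 13)/6 = 30/6 = 5; σ²_B = ((13−1)/6)² = 4.000
te_C = (7 + 4·10 + 25)/6 = 72/6 = 12; σ²_C = ((25−7)/6)² = 9.000
te_D = (7 + 4·8 + 9)/6 = 48/6 = 8; σ²_D = ((9−7)/6)² = 0.111
te_E = (4 + 4·7 + 16)/6 = 48/6 = 8; σ²_E = ((16−4)/6)² = 4.000
te_F = (5 + 4·10 + 15)/6 = 60/6 = 10; σ²_F = ((15−5)/6)² = 2.778
te_G = (1 + 4·6 + 11)/6 = 36/6 = 6; σ²_G = ((11−1)/6)² = 2.778
te_H = (1 + 4·5 + 15)/6 = 36/6 = 6; σ²_H = ((15−1)/6)² = 5.444
te_I = (1 + 4·5 + 9)/6 = 30/6 = 5; σ²_I = ((9−1)/6)² = 1.778

Forward pass:
ES_A = 0; EF_A = 4
ES_B = 0; EF_B = 5
ES_C = 0; EF_C = 12
ES_D = 0; EF_D = 8
ES_E = max(EF_B=5, EF_D=8) = 8; EF_E = 8+8 = 16
ES_F = max(EF_B=5, EF_C=12) = 12; EF_F = 12+10 = 22
ES_G = max(EF_D=8, EF_F=22) = 22; EF_G = 22+6 = 28
ES_H = max(EF_B=5, EF_D=8) = 8; EF_H = 8+6 = 14
ES_I = max(EF_A=4, EF_B=5, EF_E=16, EF_G=28, EF_H=14) = 28; EF_I = 28+5 = 33
Expected project duration μ = 33 days. Critical path: C → F → G → I.

Variances on critical path: σ²_C=9.000, σ²_F=2.778, σ²_G=2.778, σ²_I=1.778.
Largest is σ²_C = 9.000.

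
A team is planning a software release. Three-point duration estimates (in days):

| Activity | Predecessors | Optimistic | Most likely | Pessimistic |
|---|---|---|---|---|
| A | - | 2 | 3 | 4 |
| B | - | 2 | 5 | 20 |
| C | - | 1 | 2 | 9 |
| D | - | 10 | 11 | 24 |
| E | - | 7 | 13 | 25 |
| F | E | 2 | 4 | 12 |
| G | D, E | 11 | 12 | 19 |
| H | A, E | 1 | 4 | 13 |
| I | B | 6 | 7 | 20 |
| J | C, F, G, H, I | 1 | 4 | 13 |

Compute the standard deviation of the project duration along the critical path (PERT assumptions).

te_A = (2 + 4·3 + 4)/6 = 18/6 = 3; σ²_A = ((4−2)/6)² = 0.111
te_B = (2 + 4·5 + 20)/6 = 42/6 = 7; σ²_B = ((20−2)/6)² = 9.000
te_C = (1 + 4·2 + 9)/6 = 18/6 = 3; σ²_C = ((9−1)/6)² = 1.778
te_D = (10 + 4·11 + 24)/6 = 78/6 = 13; σ²_D = ((24−10)/6)² = 5.444
te_E = (7 + 4·13 + 25)/6 = 84/6 = 14; σ²_E = ((25−7)/6)² = 9.000
te_F = (2 + 4·4 + 12)/6 = 30/6 = 5; σ²_F = ((12−2)/6)² = 2.778
te_G = (11 + 4·12 + 19)/6 = 78/6 = 13; σ²_G = ((19−11)/6)² = 1.778
te_H = (1 + 4·4 + 13)/6 = 30/6 = 5; σ²_H = ((13−1)/6)² = 4.000
te_I = (6 + 4·7 + 20)/6 = 54/6 = 9; σ²_I = ((20−6)/6)² = 5.444
te_J = (1 + 4·4 + 13)/6 = 30/6 = 5; σ²_J = ((13−1)/6)² = 4.000

Forward pass:
ES_A = 0; EF_A = 3
ES_B = 0; EF_B = 7
ES_C = 0; EF_C = 3
ES_D = 0; EF_D = 13
ES_E = 0; EF_E = 14
ES_F = 14; EF_F = 14+5 = 19
ES_G = max(EF_D=13, EF_E=14) = 14; EF_G = 14+13 = 27
ES_H = max(EF_A=3, EF_E=14) = 14; EF_H = 14+5 = 19
ES_I = 7; EF_I = 7+9 = 16
ES_J = max(EF_C=3, EF_F=19, EF_G=27, EF_H=19, EF_I=16) = 27; EF_J = 27+5 = 32
Expected project duration μ = 32 days. Critical path: E → G → J.

Variance along critical path = 9.000 + 1.778 + 4.000 = 14.778
σ = √14.778 = 3.844 days

3.84 days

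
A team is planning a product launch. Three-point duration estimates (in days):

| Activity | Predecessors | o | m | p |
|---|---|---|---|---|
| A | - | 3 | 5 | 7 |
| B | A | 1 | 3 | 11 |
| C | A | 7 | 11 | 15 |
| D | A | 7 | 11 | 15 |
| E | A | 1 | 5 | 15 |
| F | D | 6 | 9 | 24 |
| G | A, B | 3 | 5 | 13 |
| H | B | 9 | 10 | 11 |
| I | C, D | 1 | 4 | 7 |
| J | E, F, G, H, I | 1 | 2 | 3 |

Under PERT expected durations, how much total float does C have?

te_A = (3 + 4·5 + 7)/6 = 30/6 = 5
te_B = (1 + 4·3 + 11)/6 = 24/6 = 4
te_C = (7 + 4·11 + 15)/6 = 66/6 = 11
te_D = (7 + 4·11 + 15)/6 = 66/6 = 11
te_E = (1 + 4·5 + 15)/6 = 36/6 = 6
te_F = (6 + 4·9 + 24)/6 = 66/6 = 11
te_G = (3 + 4·5 + 13)/6 = 36/6 = 6
te_H = (9 + 4·10 + 11)/6 = 60/6 = 10
te_I = (1 + 4·4 + 7)/6 = 24/6 = 4
te_J = (1 + 4·2 + 3)/6 = 12/6 = 2

Forward pass:
ES_A = 0; EF_A = 5
ES_B = 5; EF_B = 5+4 = 9
ES_C = 5; EF_C = 5+11 = 16
ES_D = 5; EF_D = 5+11 = 16
ES_E = 5; EF_E = 5+6 = 11
ES_F = 16; EF_F = 16+11 = 27
ES_G = max(EF_A=5, EF_B=9) = 9; EF_G = 9+6 = 15
ES_H = 9; EF_H = 9+10 = 19
ES_I = max(EF_C=16, EF_D=16) = 16; EF_I = 16+4 = 20
ES_J = max(EF_E=11, EF_F=27, EF_G=15, EF_H=19, EF_I=20) = 27; EF_J = 27+2 = 29
Expected project duration μ = 29 days. Critical path: A → D → F → J.

Backward pass:
LF_J = 29; LS_J = 29−2 = 27
LF_I = LS_J = 27; LS_I = 27−4 = 23
LF_H = LS_J = 27; LS_H = 27−10 = 17
LF_G = LS_J = 27; LS_G = 27−6 = 21
LF_F = LS_J = 27; LS_F = 27−11 = 16
LF_E = LS_J = 27; LS_E = 27−6 = 21
LF_D = min(LS_F=16, LS_I=23) = 16; LS_D = 16−11 = 5
LF_C = LS_I = 23; LS_C = 23−11 = 12
LF_B = min(LS_G=21, LS_H=17) = 17; LS_B = 17−4 = 13
LF_A = min(LS_B=13, LS_C=12, LS_D=5, LS_E=21, LS_G=21) = 5; LS_A = 5−5 = 0
Slack_C = LS_C − ES_C = 12 − 5 = 7

7 days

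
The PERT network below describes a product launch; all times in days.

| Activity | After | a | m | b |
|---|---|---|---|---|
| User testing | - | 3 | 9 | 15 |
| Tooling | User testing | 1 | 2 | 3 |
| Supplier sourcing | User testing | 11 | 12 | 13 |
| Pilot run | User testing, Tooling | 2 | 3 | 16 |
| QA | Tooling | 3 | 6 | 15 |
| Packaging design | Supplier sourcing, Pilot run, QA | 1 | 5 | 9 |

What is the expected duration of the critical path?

26 days

te_User testing = (3 + 4·9 + 15)/6 = 54/6 = 9
te_Tooling = (1 + 4·2 + 3)/6 = 12/6 = 2
te_Supplier sourcing = (11 + 4·12 + 13)/6 = 72/6 = 12
te_Pilot run = (2 + 4·3 + 16)/6 = 30/6 = 5
te_QA = (3 + 4·6 + 15)/6 = 42/6 = 7
te_Packaging design = (1 + 4·5 + 9)/6 = 30/6 = 5

Forward pass:
ES_User testing = 0; EF_User testing = 9
ES_Tooling = 9; EF_Tooling = 9+2 = 11
ES_Supplier sourcing = 9; EF_Supplier sourcing = 9+12 = 21
ES_Pilot run = max(EF_User testing=9, EF_Tooling=11) = 11; EF_Pilot run = 11+5 = 16
ES_QA = 11; EF_QA = 11+7 = 18
ES_Packaging design = max(EF_Supplier sourcing=21, EF_Pilot run=16, EF_QA=18) = 21; EF_Packaging design = 21+5 = 26
Expected project duration μ = 26 days. Critical path: User testing → Supplier sourcing → Packaging design.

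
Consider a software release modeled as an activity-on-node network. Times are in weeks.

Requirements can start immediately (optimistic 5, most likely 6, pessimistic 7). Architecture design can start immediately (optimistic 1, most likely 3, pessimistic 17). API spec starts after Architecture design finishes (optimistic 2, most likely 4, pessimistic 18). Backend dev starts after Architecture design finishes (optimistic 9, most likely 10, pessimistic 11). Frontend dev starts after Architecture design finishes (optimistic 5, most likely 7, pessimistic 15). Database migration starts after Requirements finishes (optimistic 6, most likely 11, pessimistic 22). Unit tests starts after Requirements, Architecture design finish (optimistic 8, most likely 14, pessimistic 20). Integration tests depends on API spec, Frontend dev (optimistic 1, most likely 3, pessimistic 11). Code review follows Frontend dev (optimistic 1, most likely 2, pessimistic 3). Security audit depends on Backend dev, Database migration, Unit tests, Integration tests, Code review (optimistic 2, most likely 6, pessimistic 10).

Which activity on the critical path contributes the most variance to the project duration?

Unit tests

te_Requirements = (5 + 4·6 + 7)/6 = 36/6 = 6; σ²_Requirements = ((7−5)/6)² = 0.111
te_Architecture design = (1 + 4·3 + 17)/6 = 30/6 = 5; σ²_Architecture design = ((17−1)/6)² = 7.111
te_API spec = (2 + 4·4 + 18)/6 = 36/6 = 6; σ²_API spec = ((18−2)/6)² = 7.111
te_Backend dev = (9 + 4·10 + 11)/6 = 60/6 = 10; σ²_Backend dev = ((11−9)/6)² = 0.111
te_Frontend dev = (5 + 4·7 + 15)/6 = 48/6 = 8; σ²_Frontend dev = ((15−5)/6)² = 2.778
te_Database migration = (6 + 4·11 + 22)/6 = 72/6 = 12; σ²_Database migration = ((22−6)/6)² = 7.111
te_Unit tests = (8 + 4·14 + 20)/6 = 84/6 = 14; σ²_Unit tests = ((20−8)/6)² = 4.000
te_Integration tests = (1 + 4·3 + 11)/6 = 24/6 = 4; σ²_Integration tests = ((11−1)/6)² = 2.778
te_Code review = (1 + 4·2 + 3)/6 = 12/6 = 2; σ²_Code review = ((3−1)/6)² = 0.111
te_Security audit = (2 + 4·6 + 10)/6 = 36/6 = 6; σ²_Security audit = ((10−2)/6)² = 1.778

Forward pass:
ES_Requirements = 0; EF_Requirements = 6
ES_Architecture design = 0; EF_Architecture design = 5
ES_API spec = 5; EF_API spec = 5+6 = 11
ES_Backend dev = 5; EF_Backend dev = 5+10 = 15
ES_Frontend dev = 5; EF_Frontend dev = 5+8 = 13
ES_Database migration = 6; EF_Database migration = 6+12 = 18
ES_Unit tests = max(EF_Requirements=6, EF_Architecture design=5) = 6; EF_Unit tests = 6+14 = 20
ES_Integration tests = max(EF_API spec=11, EF_Frontend dev=13) = 13; EF_Integration tests = 13+4 = 17
ES_Code review = 13; EF_Code review = 13+2 = 15
ES_Security audit = max(EF_Backend dev=15, EF_Database migration=18, EF_Unit tests=20, EF_Integration tests=17, EF_Code review=15) = 20; EF_Security audit = 20+6 = 26
Expected project duration μ = 26 weeks. Critical path: Requirements → Unit tests → Security audit.

Variances on critical path: σ²_Requirements=0.111, σ²_Unit tests=4.000, σ²_Security audit=1.778.
Largest is σ²_Unit tests = 4.000.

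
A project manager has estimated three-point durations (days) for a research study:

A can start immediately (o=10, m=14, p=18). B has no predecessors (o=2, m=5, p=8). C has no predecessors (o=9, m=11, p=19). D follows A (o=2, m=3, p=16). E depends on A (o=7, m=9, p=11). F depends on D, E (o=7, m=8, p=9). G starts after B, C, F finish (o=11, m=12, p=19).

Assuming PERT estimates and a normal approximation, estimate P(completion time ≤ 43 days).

te_A = (10 + 4·14 + 18)/6 = 84/6 = 14; σ²_A = ((18−10)/6)² = 1.778
te_B = (2 + 4·5 + 8)/6 = 30/6 = 5; σ²_B = ((8−2)/6)² = 1.000
te_C = (9 + 4·11 + 19)/6 = 72/6 = 12; σ²_C = ((19−9)/6)² = 2.778
te_D = (2 + 4·3 + 16)/6 = 30/6 = 5; σ²_D = ((16−2)/6)² = 5.444
te_E = (7 + 4·9 + 11)/6 = 54/6 = 9; σ²_E = ((11−7)/6)² = 0.444
te_F = (7 + 4·8 + 9)/6 = 48/6 = 8; σ²_F = ((9−7)/6)² = 0.111
te_G = (11 + 4·12 + 19)/6 = 78/6 = 13; σ²_G = ((19−11)/6)² = 1.778

Forward pass:
ES_A = 0; EF_A = 14
ES_B = 0; EF_B = 5
ES_C = 0; EF_C = 12
ES_D = 14; EF_D = 14+5 = 19
ES_E = 14; EF_E = 14+9 = 23
ES_F = max(EF_D=19, EF_E=23) = 23; EF_F = 23+8 = 31
ES_G = max(EF_B=5, EF_C=12, EF_F=31) = 31; EF_G = 31+13 = 44
Expected project duration μ = 44 days. Critical path: A → E → F → G.

Variance along critical path = 1.778 + 0.444 + 0.111 + 1.778 = 4.111; σ = √4.111 = 2.028 days.
Z = (43 − 44) / 2.028 = -0.493
P(T ≤ 43) = Φ(-0.493) ≈ 0.311

0.311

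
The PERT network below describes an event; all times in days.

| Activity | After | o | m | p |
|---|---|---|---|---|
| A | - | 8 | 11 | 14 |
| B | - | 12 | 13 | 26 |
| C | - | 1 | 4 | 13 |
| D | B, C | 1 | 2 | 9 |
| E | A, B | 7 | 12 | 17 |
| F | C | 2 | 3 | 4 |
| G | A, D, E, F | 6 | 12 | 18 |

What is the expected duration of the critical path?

39 days

te_A = (8 + 4·11 + 14)/6 = 66/6 = 11
te_B = (12 + 4·13 + 26)/6 = 90/6 = 15
te_C = (1 + 4·4 + 13)/6 = 30/6 = 5
te_D = (1 + 4·2 + 9)/6 = 18/6 = 3
te_E = (7 + 4·12 + 17)/6 = 72/6 = 12
te_F = (2 + 4·3 + 4)/6 = 18/6 = 3
te_G = (6 + 4·12 + 18)/6 = 72/6 = 12

Forward pass:
ES_A = 0; EF_A = 11
ES_B = 0; EF_B = 15
ES_C = 0; EF_C = 5
ES_D = max(EF_B=15, EF_C=5) = 15; EF_D = 15+3 = 18
ES_E = max(EF_A=11, EF_B=15) = 15; EF_E = 15+12 = 27
ES_F = 5; EF_F = 5+3 = 8
ES_G = max(EF_A=11, EF_D=18, EF_E=27, EF_F=8) = 27; EF_G = 27+12 = 39
Expected project duration μ = 39 days. Critical path: B → E → G.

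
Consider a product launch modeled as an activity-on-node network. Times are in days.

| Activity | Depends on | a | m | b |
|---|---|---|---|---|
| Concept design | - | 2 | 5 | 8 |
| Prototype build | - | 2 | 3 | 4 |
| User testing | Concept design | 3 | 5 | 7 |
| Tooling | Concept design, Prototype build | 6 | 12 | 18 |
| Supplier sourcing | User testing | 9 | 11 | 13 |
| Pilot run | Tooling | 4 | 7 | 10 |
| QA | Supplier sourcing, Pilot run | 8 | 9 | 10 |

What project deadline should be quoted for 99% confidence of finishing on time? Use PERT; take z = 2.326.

te_Concept design = (2 + 4·5 + 8)/6 = 30/6 = 5; σ²_Concept design = ((8−2)/6)² = 1.000
te_Prototype build = (2 + 4·3 + 4)/6 = 18/6 = 3; σ²_Prototype build = ((4−2)/6)² = 0.111
te_User testing = (3 + 4·5 + 7)/6 = 30/6 = 5; σ²_User testing = ((7−3)/6)² = 0.444
te_Tooling = (6 + 4·12 + 18)/6 = 72/6 = 12; σ²_Tooling = ((18−6)/6)² = 4.000
te_Supplier sourcing = (9 + 4·11 + 13)/6 = 66/6 = 11; σ²_Supplier sourcing = ((13−9)/6)² = 0.444
te_Pilot run = (4 + 4·7 + 10)/6 = 42/6 = 7; σ²_Pilot run = ((10−4)/6)² = 1.000
te_QA = (8 + 4·9 + 10)/6 = 54/6 = 9; σ²_QA = ((10−8)/6)² = 0.111

Forward pass:
ES_Concept design = 0; EF_Concept design = 5
ES_Prototype build = 0; EF_Prototype build = 3
ES_User testing = 5; EF_User testing = 5+5 = 10
ES_Tooling = max(EF_Concept design=5, EF_Prototype build=3) = 5; EF_Tooling = 5+12 = 17
ES_Supplier sourcing = 10; EF_Supplier sourcing = 10+11 = 21
ES_Pilot run = 17; EF_Pilot run = 17+7 = 24
ES_QA = max(EF_Supplier sourcing=21, EF_Pilot run=24) = 24; EF_QA = 24+9 = 33
Expected project duration μ = 33 days. Critical path: Concept design → Tooling → Pilot run → QA.

Variance along critical path = 1.000 + 4.000 + 1.000 + 0.111 = 6.111; σ = 2.472 days.
D = μ + z·σ = 33 + 2.326·2.472 = 38.8 days

38.8 days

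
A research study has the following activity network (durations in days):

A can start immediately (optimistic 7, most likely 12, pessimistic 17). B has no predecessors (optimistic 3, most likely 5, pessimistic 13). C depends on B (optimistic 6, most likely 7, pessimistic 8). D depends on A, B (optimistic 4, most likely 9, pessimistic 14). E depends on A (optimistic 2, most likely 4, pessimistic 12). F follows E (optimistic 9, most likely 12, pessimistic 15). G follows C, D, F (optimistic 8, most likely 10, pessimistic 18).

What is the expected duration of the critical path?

te_A = (7 + 4·12 + 17)/6 = 72/6 = 12
te_B = (3 + 4·5 + 13)/6 = 36/6 = 6
te_C = (6 + 4·7 + 8)/6 = 42/6 = 7
te_D = (4 + 4·9 + 14)/6 = 54/6 = 9
te_E = (2 + 4·4 + 12)/6 = 30/6 = 5
te_F = (9 + 4·12 + 15)/6 = 72/6 = 12
te_G = (8 + 4·10 + 18)/6 = 66/6 = 11

Forward pass:
ES_A = 0; EF_A = 12
ES_B = 0; EF_B = 6
ES_C = 6; EF_C = 6+7 = 13
ES_D = max(EF_A=12, EF_B=6) = 12; EF_D = 12+9 = 21
ES_E = 12; EF_E = 12+5 = 17
ES_F = 17; EF_F = 17+12 = 29
ES_G = max(EF_C=13, EF_D=21, EF_F=29) = 29; EF_G = 29+11 = 40
Expected project duration μ = 40 days. Critical path: A → E → F → G.

40 days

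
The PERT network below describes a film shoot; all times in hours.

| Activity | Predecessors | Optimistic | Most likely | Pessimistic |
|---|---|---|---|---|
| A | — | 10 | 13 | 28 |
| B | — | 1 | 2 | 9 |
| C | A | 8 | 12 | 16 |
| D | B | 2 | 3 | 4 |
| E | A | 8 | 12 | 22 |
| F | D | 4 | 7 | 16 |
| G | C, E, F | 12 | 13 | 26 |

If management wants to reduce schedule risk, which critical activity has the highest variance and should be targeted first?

te_A = (10 + 4·13 + 28)/6 = 90/6 = 15; σ²_A = ((28−10)/6)² = 9.000
te_B = (1 + 4·2 + 9)/6 = 18/6 = 3; σ²_B = ((9−1)/6)² = 1.778
te_C = (8 + 4·12 + 16)/6 = 72/6 = 12; σ²_C = ((16−8)/6)² = 1.778
te_D = (2 + 4·3 + 4)/6 = 18/6 = 3; σ²_D = ((4−2)/6)² = 0.111
te_E = (8 + 4·12 + 22)/6 = 78/6 = 13; σ²_E = ((22−8)/6)² = 5.444
te_F = (4 + 4·7 + 16)/6 = 48/6 = 8; σ²_F = ((16−4)/6)² = 4.000
te_G = (12 + 4·13 + 26)/6 = 90/6 = 15; σ²_G = ((26−12)/6)² = 5.444

Forward pass:
ES_A = 0; EF_A = 15
ES_B = 0; EF_B = 3
ES_C = 15; EF_C = 15+12 = 27
ES_D = 3; EF_D = 3+3 = 6
ES_E = 15; EF_E = 15+13 = 28
ES_F = 6; EF_F = 6+8 = 14
ES_G = max(EF_C=27, EF_E=28, EF_F=14) = 28; EF_G = 28+15 = 43
Expected project duration μ = 43 hours. Critical path: A → E → G.

Variances on critical path: σ²_A=9.000, σ²_E=5.444, σ²_G=5.444.
Largest is σ²_A = 9.000.

A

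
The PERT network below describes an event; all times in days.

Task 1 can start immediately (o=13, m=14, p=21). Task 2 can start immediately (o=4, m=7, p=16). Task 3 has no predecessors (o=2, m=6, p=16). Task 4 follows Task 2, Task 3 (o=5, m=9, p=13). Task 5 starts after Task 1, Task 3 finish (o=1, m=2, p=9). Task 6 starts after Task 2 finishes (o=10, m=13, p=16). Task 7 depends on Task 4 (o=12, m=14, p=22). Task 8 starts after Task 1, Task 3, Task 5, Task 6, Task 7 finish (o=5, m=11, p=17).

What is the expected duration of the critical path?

te_Task 1 = (13 + 4·14 + 21)/6 = 90/6 = 15
te_Task 2 = (4 + 4·7 + 16)/6 = 48/6 = 8
te_Task 3 = (2 + 4·6 + 16)/6 = 42/6 = 7
te_Task 4 = (5 + 4·9 + 13)/6 = 54/6 = 9
te_Task 5 = (1 + 4·2 + 9)/6 = 18/6 = 3
te_Task 6 = (10 + 4·13 + 16)/6 = 78/6 = 13
te_Task 7 = (12 + 4·14 + 22)/6 = 90/6 = 15
te_Task 8 = (5 + 4·11 + 17)/6 = 66/6 = 11

Forward pass:
ES_Task 1 = 0; EF_Task 1 = 15
ES_Task 2 = 0; EF_Task 2 = 8
ES_Task 3 = 0; EF_Task 3 = 7
ES_Task 4 = max(EF_Task 2=8, EF_Task 3=7) = 8; EF_Task 4 = 8+9 = 17
ES_Task 5 = max(EF_Task 1=15, EF_Task 3=7) = 15; EF_Task 5 = 15+3 = 18
ES_Task 6 = 8; EF_Task 6 = 8+13 = 21
ES_Task 7 = 17; EF_Task 7 = 17+15 = 32
ES_Task 8 = max(EF_Task 1=15, EF_Task 3=7, EF_Task 5=18, EF_Task 6=21, EF_Task 7=32) = 32; EF_Task 8 = 32+11 = 43
Expected project duration μ = 43 days. Critical path: Task 2 → Task 4 → Task 7 → Task 8.

43 days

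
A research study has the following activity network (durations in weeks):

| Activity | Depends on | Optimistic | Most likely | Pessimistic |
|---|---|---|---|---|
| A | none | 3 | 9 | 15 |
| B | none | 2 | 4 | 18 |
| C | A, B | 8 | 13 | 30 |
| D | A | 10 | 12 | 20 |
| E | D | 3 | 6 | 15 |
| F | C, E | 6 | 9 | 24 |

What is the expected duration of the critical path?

te_A = (3 + 4·9 + 15)/6 = 54/6 = 9
te_B = (2 + 4·4 + 18)/6 = 36/6 = 6
te_C = (8 + 4·13 + 30)/6 = 90/6 = 15
te_D = (10 + 4·12 + 20)/6 = 78/6 = 13
te_E = (3 + 4·6 + 15)/6 = 42/6 = 7
te_F = (6 + 4·9 + 24)/6 = 66/6 = 11

Forward pass:
ES_A = 0; EF_A = 9
ES_B = 0; EF_B = 6
ES_C = max(EF_A=9, EF_B=6) = 9; EF_C = 9+15 = 24
ES_D = 9; EF_D = 9+13 = 22
ES_E = 22; EF_E = 22+7 = 29
ES_F = max(EF_C=24, EF_E=29) = 29; EF_F = 29+11 = 40
Expected project duration μ = 40 weeks. Critical path: A → D → E → F.

40 weeks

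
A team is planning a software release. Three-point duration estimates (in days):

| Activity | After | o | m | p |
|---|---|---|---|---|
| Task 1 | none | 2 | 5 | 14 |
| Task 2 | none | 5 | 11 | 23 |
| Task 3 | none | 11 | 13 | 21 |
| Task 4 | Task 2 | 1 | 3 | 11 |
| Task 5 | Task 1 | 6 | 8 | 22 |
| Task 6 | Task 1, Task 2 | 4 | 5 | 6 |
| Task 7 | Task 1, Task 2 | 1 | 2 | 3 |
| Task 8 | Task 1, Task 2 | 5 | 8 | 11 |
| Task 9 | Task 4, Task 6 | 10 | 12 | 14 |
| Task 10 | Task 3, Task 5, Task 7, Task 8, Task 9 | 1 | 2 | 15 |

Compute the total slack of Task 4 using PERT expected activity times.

1 days

te_Task 1 = (2 + 4·5 + 14)/6 = 36/6 = 6
te_Task 2 = (5 + 4·11 + 23)/6 = 72/6 = 12
te_Task 3 = (11 + 4·13 + 21)/6 = 84/6 = 14
te_Task 4 = (1 + 4·3 + 11)/6 = 24/6 = 4
te_Task 5 = (6 + 4·8 + 22)/6 = 60/6 = 10
te_Task 6 = (4 + 4·5 + 6)/6 = 30/6 = 5
te_Task 7 = (1 + 4·2 + 3)/6 = 12/6 = 2
te_Task 8 = (5 + 4·8 + 11)/6 = 48/6 = 8
te_Task 9 = (10 + 4·12 + 14)/6 = 72/6 = 12
te_Task 10 = (1 + 4·2 + 15)/6 = 24/6 = 4

Forward pass:
ES_Task 1 = 0; EF_Task 1 = 6
ES_Task 2 = 0; EF_Task 2 = 12
ES_Task 3 = 0; EF_Task 3 = 14
ES_Task 4 = 12; EF_Task 4 = 12+4 = 16
ES_Task 5 = 6; EF_Task 5 = 6+10 = 16
ES_Task 6 = max(EF_Task 1=6, EF_Task 2=12) = 12; EF_Task 6 = 12+5 = 17
ES_Task 7 = max(EF_Task 1=6, EF_Task 2=12) = 12; EF_Task 7 = 12+2 = 14
ES_Task 8 = max(EF_Task 1=6, EF_Task 2=12) = 12; EF_Task 8 = 12+8 = 20
ES_Task 9 = max(EF_Task 4=16, EF_Task 6=17) = 17; EF_Task 9 = 17+12 = 29
ES_Task 10 = max(EF_Task 3=14, EF_Task 5=16, EF_Task 7=14, EF_Task 8=20, EF_Task 9=29) = 29; EF_Task 10 = 29+4 = 33
Expected project duration μ = 33 days. Critical path: Task 2 → Task 6 → Task 9 → Task 10.

Backward pass:
LF_Task 10 = 33; LS_Task 10 = 33−4 = 29
LF_Task 9 = LS_Task 10 = 29; LS_Task 9 = 29−12 = 17
LF_Task 8 = LS_Task 10 = 29; LS_Task 8 = 29−8 = 21
LF_Task 7 = LS_Task 10 = 29; LS_Task 7 = 29−2 = 27
LF_Task 6 = LS_Task 9 = 17; LS_Task 6 = 17−5 = 12
LF_Task 5 = LS_Task 10 = 29; LS_Task 5 = 29−10 = 19
LF_Task 4 = LS_Task 9 = 17; LS_Task 4 = 17−4 = 13
LF_Task 3 = LS_Task 10 = 29; LS_Task 3 = 29−14 = 15
LF_Task 2 = min(LS_Task 4=13, LS_Task 6=12, LS_Task 7=27, LS_Task 8=21) = 12; LS_Task 2 = 12−12 = 0
LF_Task 1 = min(LS_Task 5=19, LS_Task 6=12, LS_Task 7=27, LS_Task 8=21) = 12; LS_Task 1 = 12−6 = 6
Slack_Task 4 = LS_Task 4 − ES_Task 4 = 13 − 12 = 1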